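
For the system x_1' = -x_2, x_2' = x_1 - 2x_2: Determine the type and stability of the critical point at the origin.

A = [[0,-1],[1,-2]]; det(A-λI) = λ^2 + 2λ + 1.
repeated λ = -1 with a single eigenvector.

stable improper node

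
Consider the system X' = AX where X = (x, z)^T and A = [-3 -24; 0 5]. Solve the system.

Coefficient matrix A = [[-3, -24], [0, 5]].
Characteristic polynomial det(A - λI) = λ^2 - 2λ - 15 = 0.
Eigenvalues λ = 5, -3.
For λ=5: (A-λI) row 1 is [-8, -24], so an eigenvector is (-3, 1).
For λ=-3: (A-λI) row 1 is [0, -24], so an eigenvector is (-1, 0).
General solution: c_1e^(5t)(-3,1) + c_2e^(-3t)(-1,0).

x(t) = -3c_1e^(5t) - c_2e^(-3t), z(t) = c_1e^(5t)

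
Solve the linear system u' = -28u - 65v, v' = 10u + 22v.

u(t) = -3K_1e^(-3t)sin(5t) - 2K_1e^(-3t)cos(5t) - 2K_2e^(-3t)sin(5t) + 3K_2e^(-3t)cos(5t), v(t) = K_1e^(-3t)sin(5t) + K_1e^(-3t)cos(5t) + K_2e^(-3t)sin(5t) - K_2e^(-3t)cos(5t)

Coefficient matrix A = [[-28, -65], [10, 22]].
Characteristic polynomial det(A - λI) = λ^2 + 6λ + 34 = 0.
Eigenvalues λ = -3 ± 5i (complex conjugate pair).
For λ=-3+5i: an eigenvector is (-2,1) - i(-3,1) = (-2 + 3i, 1 - i).
A real fundamental pair from Re and Im of e^((-3+5i)t)v: X_1 = e^(-3t)(cos(5t)·(-2,1) + sin(5t)·(-3,1)), X_2 = e^(-3t)(sin(5t)·(-2,1) - cos(5t)·(-3,1)).
General solution: K_1X_1 + K_2X_2.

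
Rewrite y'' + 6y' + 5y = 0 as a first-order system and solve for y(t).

Let x_1 = y, x_2 = y'. Then x_1' = x_2 and x_2' = -5x_1 - 6x_2.
A = [[0,1],[-5,-6]]; det(A-λI) = λ^2 + 6λ + 5.
Eigenvalues λ = -5, -1 with eigenvectors (1,-5), (1,-1).

y(t) = K_1e^(-5t) + K_2e^(-t)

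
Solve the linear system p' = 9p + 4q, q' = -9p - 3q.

p(t) = -2C_1e^(3t) - 2C_2te^(3t) + C_2e^(3t), q(t) = 3C_1e^(3t) + 3C_2te^(3t) - 2C_2e^(3t)

Coefficient matrix A = [[9, 4], [-9, -3]].
Characteristic polynomial det(A - λI) = λ^2 - 6λ + 9 = 0.
Single eigenvalue λ = 3 with algebraic multiplicity 2.
Eigenvector v = (-2,3); generalized eigenvector w with (A-λI)w=v is (1,-2).
General solution: e^(3t)[C_1·v + C_2·(t·v + w)].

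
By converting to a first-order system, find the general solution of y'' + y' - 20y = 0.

y(t) = c_1e^(-5t) + c_2e^(4t)

Let x_1 = y, x_2 = y'. Then x_1' = x_2 and x_2' = 20x_1 - x_2.
A = [[0,1],[20,-1]]; det(A-λI) = λ^2 + λ - 20.
Eigenvalues λ = -5, 4 with eigenvectors (1,-5), (1,4).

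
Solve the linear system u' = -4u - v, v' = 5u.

Coefficient matrix A = [[-4, -1], [5, 0]].
Characteristic polynomial det(A - λI) = λ^2 + 4λ + 5 = 0.
Eigenvalues λ = -2 ± i (complex conjugate pair).
For λ=-2+i: an eigenvector is (-1,2) - i(0,-1) = (-1, 2 + i).
A real fundamental pair from Re and Im of e^((-2+i)t)v: X_1 = e^(-2t)(cos(t)·(-1,2) + sin(t)·(0,-1)), X_2 = e^(-2t)(sin(t)·(-1,2) - cos(t)·(0,-1)).
General solution: c_1X_1 + c_2X_2.

u(t) = -c_1e^(-2t)cos(t) - c_2e^(-2t)sin(t), v(t) = -c_1e^(-2t)sin(t) + 2c_1e^(-2t)cos(t) + 2c_2e^(-2t)sin(t) + c_2e^(-2t)cos(t)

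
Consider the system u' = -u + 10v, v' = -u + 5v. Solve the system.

u(t) = -3C_1e^(2t)sin(t) + C_1e^(2t)cos(t) + C_2e^(2t)sin(t) + 3C_2e^(2t)cos(t), v(t) = -C_1e^(2t)sin(t) + C_2e^(2t)cos(t)

Coefficient matrix A = [[-1, 10], [-1, 5]].
Characteristic polynomial det(A - λI) = λ^2 - 4λ + 5 = 0.
Eigenvalues λ = 2 ± i (complex conjugate pair).
For λ=2+i: an eigenvector is (1,0) - i(-3,-1) = (1 + 3i, 0 + i).
A real fundamental pair from Re and Im of e^((2+i)t)v: X_1 = e^(2t)(cos(t)·(1,0) + sin(t)·(-3,-1)), X_2 = e^(2t)(sin(t)·(1,0) - cos(t)·(-3,-1)).
General solution: C_1X_1 + C_2X_2.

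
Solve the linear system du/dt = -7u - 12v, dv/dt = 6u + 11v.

Coefficient matrix A = [[-7, -12], [6, 11]].
Characteristic polynomial det(A - λI) = λ^2 - 4λ - 5 = 0.
Eigenvalues λ = 5, -1.
For λ=5: (A-λI) row 1 is [-12, -12], so an eigenvector is (1, -1).
For λ=-1: (A-λI) row 1 is [-6, -12], so an eigenvector is (2, -1).
General solution: C_1e^(5t)(1,-1) + C_2e^(-t)(2,-1).

u(t) = C_1e^(5t) + 2C_2e^(-t), v(t) = -C_1e^(5t) - C_2e^(-t)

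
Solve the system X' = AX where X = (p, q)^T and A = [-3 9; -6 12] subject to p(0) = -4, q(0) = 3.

p(t) = 17e^(6t) - 21e^(3t), q(t) = 17e^(6t) - 14e^(3t)

Coefficient matrix A = [[-3, 9], [-6, 12]].
Characteristic polynomial det(A - λI) = λ^2 - 9λ + 18 = 0.
Eigenvalues λ = 3, 6.
For λ=3: (A-λI) row 1 is [-6, 9], so an eigenvector is (-3, -2).
For λ=6: (A-λI) row 1 is [-9, 9], so an eigenvector is (-1, -1).
General solution: c_1e^(3t)(-3,-2) + c_2e^(6t)(-1,-1).
Applying p(0)=-4, q(0)=3 gives c_1=7, c_2=-17.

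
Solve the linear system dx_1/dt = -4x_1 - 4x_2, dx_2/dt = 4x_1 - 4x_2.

x_1(t) = C_1e^(-4t)sin(4t) - C_2e^(-4t)cos(4t), x_2(t) = -C_1e^(-4t)cos(4t) - C_2e^(-4t)sin(4t)

Coefficient matrix A = [[-4, -4], [4, -4]].
Characteristic polynomial det(A - λI) = λ^2 + 8λ + 32 = 0.
Eigenvalues λ = -4 ± 4i (complex conjugate pair).
For λ=-4+4i: an eigenvector is (0,-1) - i(1,0) = (0 - i, -1).
A real fundamental pair from Re and Im of e^((-4+4i)t)v: X_1 = e^(-4t)(cos(4t)·(0,-1) + sin(4t)·(1,0)), X_2 = e^(-4t)(sin(4t)·(0,-1) - cos(4t)·(1,0)).
General solution: C_1X_1 + C_2X_2.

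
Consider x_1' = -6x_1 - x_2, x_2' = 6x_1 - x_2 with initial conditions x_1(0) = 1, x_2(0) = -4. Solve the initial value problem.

Coefficient matrix A = [[-6, -1], [6, -1]].
Characteristic polynomial det(A - λI) = λ^2 + 7λ + 12 = 0.
Eigenvalues λ = -3, -4.
For λ=-3: (A-λI) row 1 is [-3, -1], so an eigenvector is (-1, 3).
For λ=-4: (A-λI) row 1 is [-2, -1], so an eigenvector is (1, -2).
General solution: c_1e^(-3t)(-1,3) + c_2e^(-4t)(1,-2).
Applying x_1(0)=1, x_2(0)=-4 gives c_1=-2, c_2=-1.

x_1(t) = 2e^(-3t) - e^(-4t), x_2(t) = -6e^(-3t) + 2e^(-4t)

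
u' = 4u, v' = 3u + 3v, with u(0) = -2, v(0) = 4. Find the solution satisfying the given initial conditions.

Coefficient matrix A = [[4, 0], [3, 3]].
Characteristic polynomial det(A - λI) = λ^2 - 7λ + 12 = 0.
Eigenvalues λ = 3, 4.
For λ=3: (A-λI) row 1 is [1, 0], so an eigenvector is (0, 1).
For λ=4: (A-λI) row 2 is [3, -1], so an eigenvector is (1, 3).
General solution: K_1e^(3t)(0,1) + K_2e^(4t)(1,3).
Applying u(0)=-2, v(0)=4 gives K_1=10, K_2=-2.

u(t) = -2e^(4t), v(t) = -6e^(4t) + 10e^(3t)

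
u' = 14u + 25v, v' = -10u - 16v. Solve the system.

u(t) = -2c_1e^(-t)sin(5t) + c_1e^(-t)cos(5t) + c_2e^(-t)sin(5t) + 2c_2e^(-t)cos(5t), v(t) = c_1e^(-t)sin(5t) - c_1e^(-t)cos(5t) - c_2e^(-t)sin(5t) - c_2e^(-t)cos(5t)

Coefficient matrix A = [[14, 25], [-10, -16]].
Characteristic polynomial det(A - λI) = λ^2 + 2λ + 26 = 0.
Eigenvalues λ = -1 ± 5i (complex conjugate pair).
For λ=-1+5i: an eigenvector is (1,-1) - i(-2,1) = (1 + 2i, -1 - i).
A real fundamental pair from Re and Im of e^((-1+5i)t)v: X_1 = e^(-t)(cos(5t)·(1,-1) + sin(5t)·(-2,1)), X_2 = e^(-t)(sin(5t)·(1,-1) - cos(5t)·(-2,1)).
General solution: c_1X_1 + c_2X_2.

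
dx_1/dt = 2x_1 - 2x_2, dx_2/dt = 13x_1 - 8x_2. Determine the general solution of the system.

x_1(t) = c_1e^(-3t)sin(t) + c_1e^(-3t)cos(t) + c_2e^(-3t)sin(t) - c_2e^(-3t)cos(t), x_2(t) = 3c_1e^(-3t)sin(t) + 2c_1e^(-3t)cos(t) + 2c_2e^(-3t)sin(t) - 3c_2e^(-3t)cos(t)

Coefficient matrix A = [[2, -2], [13, -8]].
Characteristic polynomial det(A - λI) = λ^2 + 6λ + 10 = 0.
Eigenvalues λ = -3 ± i (complex conjugate pair).
For λ=-3+i: an eigenvector is (1,2) - i(1,3) = (1 - i, 2 - 3i).
A real fundamental pair from Re and Im of e^((-3+i)t)v: X_1 = e^(-3t)(cos(t)·(1,2) + sin(t)·(1,3)), X_2 = e^(-3t)(sin(t)·(1,2) - cos(t)·(1,3)).
General solution: c_1X_1 + c_2X_2.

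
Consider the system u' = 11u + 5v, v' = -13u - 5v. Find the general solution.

Coefficient matrix A = [[11, 5], [-13, -5]].
Characteristic polynomial det(A - λI) = λ^2 - 6λ + 10 = 0.
Eigenvalues λ = 3 ± i (complex conjugate pair).
For λ=3+i: an eigenvector is (-2,3) - i(-1,2) = (-2 + i, 3 - 2i).
A real fundamental pair from Re and Im of e^((3+i)t)v: X_1 = e^(3t)(cos(t)·(-2,3) + sin(t)·(-1,2)), X_2 = e^(3t)(sin(t)·(-2,3) - cos(t)·(-1,2)).
General solution: C_1X_1 + C_2X_2.

u(t) = -C_1e^(3t)sin(t) - 2C_1e^(3t)cos(t) - 2C_2e^(3t)sin(t) + C_2e^(3t)cos(t), v(t) = 2C_1e^(3t)sin(t) + 3C_1e^(3t)cos(t) + 3C_2e^(3t)sin(t) - 2C_2e^(3t)cos(t)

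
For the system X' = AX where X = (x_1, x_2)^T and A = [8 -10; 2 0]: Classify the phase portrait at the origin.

unstable spiral

A = [[8,-10],[2,0]]; det(A-λI) = λ^2 - 8λ + 20.
λ = 4 ± 2i: positive real part.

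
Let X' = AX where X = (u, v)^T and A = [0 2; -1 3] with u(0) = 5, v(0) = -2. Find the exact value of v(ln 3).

A = [[0,2],[-1,3]]; eigenvalues λ = 1, 2.
Eigenvectors: (-2,-1) for λ=1, (-1,-1) for λ=2.
From the initial condition, c_1 = -7, c_2 = 9.
v(ln 3) = (-7)(3^1)(-1) + (9)(3^2)(-1) = -60.

-60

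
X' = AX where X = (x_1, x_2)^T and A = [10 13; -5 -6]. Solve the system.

x_1(t) = -3K_1e^(2t)sin(t) - 2K_1e^(2t)cos(t) - 2K_2e^(2t)sin(t) + 3K_2e^(2t)cos(t), x_2(t) = 2K_1e^(2t)sin(t) + K_1e^(2t)cos(t) + K_2e^(2t)sin(t) - 2K_2e^(2t)cos(t)

Coefficient matrix A = [[10, 13], [-5, -6]].
Characteristic polynomial det(A - λI) = λ^2 - 4λ + 5 = 0.
Eigenvalues λ = 2 ± i (complex conjugate pair).
For λ=2+i: an eigenvector is (-2,1) - i(-3,2) = (-2 + 3i, 1 - 2i).
A real fundamental pair from Re and Im of e^((2+i)t)v: X_1 = e^(2t)(cos(t)·(-2,1) + sin(t)·(-3,2)), X_2 = e^(2t)(sin(t)·(-2,1) - cos(t)·(-3,2)).
General solution: K_1X_1 + K_2X_2.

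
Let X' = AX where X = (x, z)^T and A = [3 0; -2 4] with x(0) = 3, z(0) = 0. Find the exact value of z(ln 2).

-48

A = [[3,0],[-2,4]]; eigenvalues λ = 3, 4.
Eigenvectors: (-1,-2) for λ=3, (0,1) for λ=4.
From the initial condition, c_1 = -3, c_2 = -6.
z(ln 2) = (-3)(2^3)(-2) + (-6)(2^4)(1) = -48.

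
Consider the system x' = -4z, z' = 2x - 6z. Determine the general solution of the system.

x(t) = C_1e^(-4t) + 2C_2e^(-2t), z(t) = C_1e^(-4t) + C_2e^(-2t)

Coefficient matrix A = [[0, -4], [2, -6]].
Characteristic polynomial det(A - λI) = λ^2 + 6λ + 8 = 0.
Eigenvalues λ = -4, -2.
For λ=-4: (A-λI) row 1 is [4, -4], so an eigenvector is (1, 1).
For λ=-2: (A-λI) row 1 is [2, -4], so an eigenvector is (2, 1).
General solution: C_1e^(-4t)(1,1) + C_2e^(-2t)(2,1).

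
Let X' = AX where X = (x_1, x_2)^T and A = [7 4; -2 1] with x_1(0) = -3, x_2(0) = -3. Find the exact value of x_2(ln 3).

A = [[7,4],[-2,1]]; eigenvalues λ = 5, 3.
Eigenvectors: (-2,1) for λ=5, (1,-1) for λ=3.
From the initial condition, c_1 = 6, c_2 = 9.
x_2(ln 3) = (6)(3^5)(1) + (9)(3^3)(-1) = 1215.

1215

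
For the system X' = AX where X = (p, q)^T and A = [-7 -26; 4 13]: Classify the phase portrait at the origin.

A = [[-7,-26],[4,13]]; det(A-λI) = λ^2 - 6λ + 13.
λ = 3 ± 2i: positive real part.

unstable spiral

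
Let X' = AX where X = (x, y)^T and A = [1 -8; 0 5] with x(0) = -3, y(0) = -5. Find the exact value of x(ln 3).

2391

A = [[1,-8],[0,5]]; eigenvalues λ = 5, 1.
Eigenvectors: (-2,1) for λ=5, (-1,0) for λ=1.
From the initial condition, c_1 = -5, c_2 = 13.
x(ln 3) = (-5)(3^5)(-2) + (13)(3^1)(-1) = 2391.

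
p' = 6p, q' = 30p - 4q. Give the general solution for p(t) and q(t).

Coefficient matrix A = [[6, 0], [30, -4]].
Characteristic polynomial det(A - λI) = λ^2 - 2λ - 24 = 0.
Eigenvalues λ = -4, 6.
For λ=-4: (A-λI) row 1 is [10, 0], so an eigenvector is (0, -1).
For λ=6: (A-λI) row 2 is [30, -10], so an eigenvector is (-1, -3).
General solution: K_1e^(-4t)(0,-1) + K_2e^(6t)(-1,-3).

p(t) = -K_2e^(6t), q(t) = -K_1e^(-4t) - 3K_2e^(6t)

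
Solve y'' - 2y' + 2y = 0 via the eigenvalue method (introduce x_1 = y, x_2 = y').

Let x_1 = y, x_2 = y'. Then x_1' = x_2 and x_2' = -2x_1 + 2x_2.
A = [[0,1],[-2,2]]; det(A-λI) = λ^2 - 2λ + 2.
Eigenvalues λ = 1 ± i.

y(t) = C_1e^(t)cos(t) + C_2e^(t)sin(t)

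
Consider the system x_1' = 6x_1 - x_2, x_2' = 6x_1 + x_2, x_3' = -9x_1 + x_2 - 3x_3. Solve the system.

x_1(t) = K_1e^(4t) + K_3e^(3t), x_2(t) = 2K_1e^(4t) + 3K_3e^(3t), x_3(t) = -K_1e^(4t) + K_2e^(-3t) - K_3e^(3t)

Coefficient matrix A = [[6, -1, 0], [6, 1, 0], [-9, 1, -3]].
det(A - λI) = 0 gives eigenvalues λ = 4, -3, 3.
For λ=4: eigenvector (1,2,-1).
For λ=-3: eigenvector (0,0,1).
For λ=3: eigenvector (1,3,-1).
General solution: K_1e^(4t)(1,2,-1) + K_2e^(-3t)(0,0,1) + K_3e^(3t)(1,3,-1).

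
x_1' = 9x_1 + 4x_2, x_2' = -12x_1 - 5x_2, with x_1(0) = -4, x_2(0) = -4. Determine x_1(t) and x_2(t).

x_1(t) = -24e^(3t) + 20e^(t), x_2(t) = 36e^(3t) - 40e^(t)

Coefficient matrix A = [[9, 4], [-12, -5]].
Characteristic polynomial det(A - λI) = λ^2 - 4λ + 3 = 0.
Eigenvalues λ = 3, 1.
For λ=3: (A-λI) row 1 is [6, 4], so an eigenvector is (2, -3).
For λ=1: (A-λI) row 1 is [8, 4], so an eigenvector is (-1, 2).
General solution: K_1e^(3t)(2,-3) + K_2e^(t)(-1,2).
Applying x_1(0)=-4, x_2(0)=-4 gives K_1=-12, K_2=-20.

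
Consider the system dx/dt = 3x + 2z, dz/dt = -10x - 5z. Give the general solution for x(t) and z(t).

x(t) = K_1e^(-t)sin(2t) - K_2e^(-t)cos(2t), z(t) = -2K_1e^(-t)sin(2t) + K_1e^(-t)cos(2t) + K_2e^(-t)sin(2t) + 2K_2e^(-t)cos(2t)

Coefficient matrix A = [[3, 2], [-10, -5]].
Characteristic polynomial det(A - λI) = λ^2 + 2λ + 5 = 0.
Eigenvalues λ = -1 ± 2i (complex conjugate pair).
For λ=-1+2i: an eigenvector is (0,1) - i(1,-2) = (0 - i, 1 + 2i).
A real fundamental pair from Re and Im of e^((-1+2i)t)v: X_1 = e^(-t)(cos(2t)·(0,1) + sin(2t)·(1,-2)), X_2 = e^(-t)(sin(2t)·(0,1) - cos(2t)·(1,-2)).
General solution: K_1X_1 + K_2X_2.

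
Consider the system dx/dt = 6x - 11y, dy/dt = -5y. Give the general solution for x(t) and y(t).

x(t) = c_1e^(6t) - c_2e^(-5t), y(t) = -c_2e^(-5t)

Coefficient matrix A = [[6, -11], [0, -5]].
Characteristic polynomial det(A - λI) = λ^2 - λ - 30 = 0.
Eigenvalues λ = 6, -5.
For λ=6: (A-λI) row 1 is [0, -11], so an eigenvector is (1, 0).
For λ=-5: (A-λI) row 1 is [11, -11], so an eigenvector is (-1, -1).
General solution: c_1e^(6t)(1,0) + c_2e^(-5t)(-1,-1).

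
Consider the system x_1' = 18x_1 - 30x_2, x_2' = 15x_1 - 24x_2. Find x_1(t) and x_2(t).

x_1(t) = 3K_1e^(-3t)sin(3t) - K_1e^(-3t)cos(3t) - K_2e^(-3t)sin(3t) - 3K_2e^(-3t)cos(3t), x_2(t) = 2K_1e^(-3t)sin(3t) - K_1e^(-3t)cos(3t) - K_2e^(-3t)sin(3t) - 2K_2e^(-3t)cos(3t)

Coefficient matrix A = [[18, -30], [15, -24]].
Characteristic polynomial det(A - λI) = λ^2 + 6λ + 18 = 0.
Eigenvalues λ = -3 ± 3i (complex conjugate pair).
For λ=-3+3i: an eigenvector is (-1,-1) - i(3,2) = (-1 - 3i, -1 - 2i).
A real fundamental pair from Re and Im of e^((-3+3i)t)v: X_1 = e^(-3t)(cos(3t)·(-1,-1) + sin(3t)·(3,2)), X_2 = e^(-3t)(sin(3t)·(-1,-1) - cos(3t)·(3,2)).
General solution: K_1X_1 + K_2X_2.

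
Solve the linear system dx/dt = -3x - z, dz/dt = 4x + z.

Coefficient matrix A = [[-3, -1], [4, 1]].
Characteristic polynomial det(A - λI) = λ^2 + 2λ + 1 = 0.
Single eigenvalue λ = -1 with algebraic multiplicity 2.
Eigenvector v = (-1,2); generalized eigenvector w with (A-λI)w=v is (2,-3).
General solution: e^(-t)[c_1·v + c_2·(t·v + w)].

x(t) = -c_1e^(-t) - c_2te^(-t) + 2c_2e^(-t), z(t) = 2c_1e^(-t) + 2c_2te^(-t) - 3c_2e^(-t)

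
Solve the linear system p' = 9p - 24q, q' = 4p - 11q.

Coefficient matrix A = [[9, -24], [4, -11]].
Characteristic polynomial det(A - λI) = λ^2 + 2λ - 3 = 0.
Eigenvalues λ = 1, -3.
For λ=1: (A-λI) row 1 is [8, -24], so an eigenvector is (3, 1).
For λ=-3: (A-λI) row 1 is [12, -24], so an eigenvector is (2, 1).
General solution: K_1e^(t)(3,1) + K_2e^(-3t)(2,1).

p(t) = 3K_1e^(t) + 2K_2e^(-3t), q(t) = K_1e^(t) + K_2e^(-3t)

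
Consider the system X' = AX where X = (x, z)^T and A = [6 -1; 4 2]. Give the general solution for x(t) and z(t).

Coefficient matrix A = [[6, -1], [4, 2]].
Characteristic polynomial det(A - λI) = λ^2 - 8λ + 16 = 0.
Single eigenvalue λ = 4 with algebraic multiplicity 2.
Eigenvector v = (1,2); generalized eigenvector w with (A-λI)w=v is (0,-1).
General solution: e^(4t)[K_1·v + K_2·(t·v + w)].

x(t) = K_1e^(4t) + K_2te^(4t), z(t) = 2K_1e^(4t) + 2K_2te^(4t) - K_2e^(4t)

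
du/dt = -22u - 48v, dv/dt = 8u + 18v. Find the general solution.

Coefficient matrix A = [[-22, -48], [8, 18]].
Characteristic polynomial det(A - λI) = λ^2 + 4λ - 12 = 0.
Eigenvalues λ = 2, -6.
For λ=2: (A-λI) row 1 is [-24, -48], so an eigenvector is (2, -1).
For λ=-6: (A-λI) row 1 is [-16, -48], so an eigenvector is (3, -1).
General solution: C_1e^(2t)(2,-1) + C_2e^(-6t)(3,-1).

u(t) = 2C_1e^(2t) + 3C_2e^(-6t), v(t) = -C_1e^(2t) - C_2e^(-6t)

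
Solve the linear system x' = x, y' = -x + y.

x(t) = -C_2e^(t), y(t) = C_1e^(t) + C_2te^(t) + 2C_2e^(t)

Coefficient matrix A = [[1, 0], [-1, 1]].
Characteristic polynomial det(A - λI) = λ^2 - 2λ + 1 = 0.
Single eigenvalue λ = 1 with algebraic multiplicity 2.
Eigenvector v = (0,1); generalized eigenvector w with (A-λI)w=v is (-1,2).
General solution: e^(t)[C_1·v + C_2·(t·v + w)].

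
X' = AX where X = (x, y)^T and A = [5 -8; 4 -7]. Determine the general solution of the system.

Coefficient matrix A = [[5, -8], [4, -7]].
Characteristic polynomial det(A - λI) = λ^2 + 2λ - 3 = 0.
Eigenvalues λ = 1, -3.
For λ=1: (A-λI) row 1 is [4, -8], so an eigenvector is (-2, -1).
For λ=-3: (A-λI) row 1 is [8, -8], so an eigenvector is (-1, -1).
General solution: K_1e^(t)(-2,-1) + K_2e^(-3t)(-1,-1).

x(t) = -2K_1e^(t) - K_2e^(-3t), y(t) = -K_1e^(t) - K_2e^(-3t)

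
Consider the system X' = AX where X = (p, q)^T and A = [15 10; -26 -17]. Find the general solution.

Coefficient matrix A = [[15, 10], [-26, -17]].
Characteristic polynomial det(A - λI) = λ^2 + 2λ + 5 = 0.
Eigenvalues λ = -1 ± 2i (complex conjugate pair).
For λ=-1+2i: an eigenvector is (-2,3) - i(-1,2) = (-2 + i, 3 - 2i).
A real fundamental pair from Re and Im of e^((-1+2i)t)v: X_1 = e^(-t)(cos(2t)·(-2,3) + sin(2t)·(-1,2)), X_2 = e^(-t)(sin(2t)·(-2,3) - cos(2t)·(-1,2)).
General solution: c_1X_1 + c_2X_2.

p(t) = -c_1e^(-t)sin(2t) - 2c_1e^(-t)cos(2t) - 2c_2e^(-t)sin(2t) + c_2e^(-t)cos(2t), q(t) = 2c_1e^(-t)sin(2t) + 3c_1e^(-t)cos(2t) + 3c_2e^(-t)sin(2t) - 2c_2e^(-t)cos(2t)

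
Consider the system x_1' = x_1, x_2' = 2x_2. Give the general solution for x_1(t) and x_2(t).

Coefficient matrix A = [[1, 0], [0, 2]].
Characteristic polynomial det(A - λI) = λ^2 - 3λ + 2 = 0.
Eigenvalues λ = 2, 1.
For λ=2: (A-λI) row 1 is [-1, 0], so an eigenvector is (0, 1).
For λ=1: (A-λI) row 2 is [0, 1], so an eigenvector is (-1, 0).
General solution: C_1e^(2t)(0,1) + C_2e^(t)(-1,0).

x_1(t) = -C_2e^(t), x_2(t) = C_1e^(2t)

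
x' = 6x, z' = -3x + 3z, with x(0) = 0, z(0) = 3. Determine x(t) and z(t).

Coefficient matrix A = [[6, 0], [-3, 3]].
Characteristic polynomial det(A - λI) = λ^2 - 9λ + 18 = 0.
Eigenvalues λ = 6, 3.
For λ=6: (A-λI) row 2 is [-3, -3], so an eigenvector is (-1, 1).
For λ=3: (A-λI) row 1 is [3, 0], so an eigenvector is (0, 1).
General solution: c_1e^(6t)(-1,1) + c_2e^(3t)(0,1).
Applying x(0)=0, z(0)=3 gives c_1=0, c_2=3.

x(t) = 0, z(t) = 3e^(3t)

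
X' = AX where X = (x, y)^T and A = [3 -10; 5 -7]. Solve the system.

Coefficient matrix A = [[3, -10], [5, -7]].
Characteristic polynomial det(A - λI) = λ^2 + 4λ + 29 = 0.
Eigenvalues λ = -2 ± 5i (complex conjugate pair).
For λ=-2+5i: an eigenvector is (-1,-1) - i(1,0) = (-1 - i, -1).
A real fundamental pair from Re and Im of e^((-2+5i)t)v: X_1 = e^(-2t)(cos(5t)·(-1,-1) + sin(5t)·(1,0)), X_2 = e^(-2t)(sin(5t)·(-1,-1) - cos(5t)·(1,0)).
General solution: K_1X_1 + K_2X_2.

x(t) = K_1e^(-2t)sin(5t) - K_1e^(-2t)cos(5t) - K_2e^(-2t)sin(5t) - K_2e^(-2t)cos(5t), y(t) = -K_1e^(-2t)cos(5t) - K_2e^(-2t)sin(5t)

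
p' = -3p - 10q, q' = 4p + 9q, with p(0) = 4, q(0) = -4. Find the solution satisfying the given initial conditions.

p(t) = 8e^(3t)sin(2t) + 4e^(3t)cos(2t), q(t) = -4e^(3t)sin(2t) - 4e^(3t)cos(2t)

Coefficient matrix A = [[-3, -10], [4, 9]].
Characteristic polynomial det(A - λI) = λ^2 - 6λ + 13 = 0.
Eigenvalues λ = 3 ± 2i (complex conjugate pair).
For λ=3+2i: an eigenvector is (-2,1) - i(1,-1) = (-2 - i, 1 + i).
A real fundamental pair from Re and Im of e^((3+2i)t)v: X_1 = e^(3t)(cos(2t)·(-2,1) + sin(2t)·(1,-1)), X_2 = e^(3t)(sin(2t)·(-2,1) - cos(2t)·(1,-1)).
General solution: C_1X_1 + C_2X_2.
Applying p(0)=4, q(0)=-4 gives C_1=0, C_2=-4.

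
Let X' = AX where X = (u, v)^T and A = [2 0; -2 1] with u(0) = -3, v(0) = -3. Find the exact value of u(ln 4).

-48

A = [[2,0],[-2,1]]; eigenvalues λ = 1, 2.
Eigenvectors: (0,1) for λ=1, (-1,2) for λ=2.
From the initial condition, c_1 = -9, c_2 = 3.
u(ln 4) = (-9)(4^1)(0) + (3)(4^2)(-1) = -48.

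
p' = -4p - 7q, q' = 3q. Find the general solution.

p(t) = c_1e^(3t) - c_2e^(-4t), q(t) = -c_1e^(3t)

Coefficient matrix A = [[-4, -7], [0, 3]].
Characteristic polynomial det(A - λI) = λ^2 + λ - 12 = 0.
Eigenvalues λ = 3, -4.
For λ=3: (A-λI) row 1 is [-7, -7], so an eigenvector is (1, -1).
For λ=-4: (A-λI) row 1 is [0, -7], so an eigenvector is (-1, 0).
General solution: c_1e^(3t)(1,-1) + c_2e^(-4t)(-1,0).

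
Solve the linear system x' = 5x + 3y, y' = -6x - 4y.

x(t) = -C_1e^(2t) - C_2e^(-t), y(t) = C_1e^(2t) + 2C_2e^(-t)

Coefficient matrix A = [[5, 3], [-6, -4]].
Characteristic polynomial det(A - λI) = λ^2 - λ - 2 = 0.
Eigenvalues λ = 2, -1.
For λ=2: (A-λI) row 1 is [3, 3], so an eigenvector is (-1, 1).
For λ=-1: (A-λI) row 1 is [6, 3], so an eigenvector is (-1, 2).
General solution: C_1e^(2t)(-1,1) + C_2e^(-t)(-1,2).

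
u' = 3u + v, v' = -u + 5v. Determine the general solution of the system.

Coefficient matrix A = [[3, 1], [-1, 5]].
Characteristic polynomial det(A - λI) = λ^2 - 8λ + 16 = 0.
Single eigenvalue λ = 4 with algebraic multiplicity 2.
Eigenvector v = (1,1); generalized eigenvector w with (A-λI)w=v is (-2,-1).
General solution: e^(4t)[C_1·v + C_2·(t·v + w)].

u(t) = C_1e^(4t) + C_2te^(4t) - 2C_2e^(4t), v(t) = C_1e^(4t) + C_2te^(4t) - C_2e^(4t)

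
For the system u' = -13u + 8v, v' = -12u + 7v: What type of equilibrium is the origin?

A = [[-13,8],[-12,7]]; det(A-λI) = λ^2 + 6λ + 5.
λ = -1, -5: both negative.

stable node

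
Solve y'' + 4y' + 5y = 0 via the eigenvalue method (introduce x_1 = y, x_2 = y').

y(t) = c_1e^(-2t)cos(t) + c_2e^(-2t)sin(t)

Let x_1 = y, x_2 = y'. Then x_1' = x_2 and x_2' = -5x_1 - 4x_2.
A = [[0,1],[-5,-4]]; det(A-λI) = λ^2 + 4λ + 5.
Eigenvalues λ = -2 ± i.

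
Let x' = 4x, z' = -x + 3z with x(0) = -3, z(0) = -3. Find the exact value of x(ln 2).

-48

A = [[4,0],[-1,3]]; eigenvalues λ = 3, 4.
Eigenvectors: (0,-1) for λ=3, (1,-1) for λ=4.
From the initial condition, c_1 = 6, c_2 = -3.
x(ln 2) = (6)(2^3)(0) + (-3)(2^4)(1) = -48.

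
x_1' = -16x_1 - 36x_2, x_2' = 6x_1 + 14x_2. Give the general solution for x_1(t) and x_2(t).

Coefficient matrix A = [[-16, -36], [6, 14]].
Characteristic polynomial det(A - λI) = λ^2 + 2λ - 8 = 0.
Eigenvalues λ = 2, -4.
For λ=2: (A-λI) row 1 is [-18, -36], so an eigenvector is (2, -1).
For λ=-4: (A-λI) row 1 is [-12, -36], so an eigenvector is (3, -1).
General solution: C_1e^(2t)(2,-1) + C_2e^(-4t)(3,-1).

x_1(t) = 2C_1e^(2t) + 3C_2e^(-4t), x_2(t) = -C_1e^(2t) - C_2e^(-4t)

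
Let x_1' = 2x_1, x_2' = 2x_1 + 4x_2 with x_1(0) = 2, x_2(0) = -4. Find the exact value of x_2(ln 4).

A = [[2,0],[2,4]]; eigenvalues λ = 4, 2.
Eigenvectors: (0,1) for λ=4, (-1,1) for λ=2.
From the initial condition, c_1 = -2, c_2 = -2.
x_2(ln 4) = (-2)(4^4)(1) + (-2)(4^2)(1) = -544.

-544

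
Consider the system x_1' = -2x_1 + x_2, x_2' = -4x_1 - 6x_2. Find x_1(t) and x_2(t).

x_1(t) = -C_1e^(-4t) - C_2te^(-4t) - 2C_2e^(-4t), x_2(t) = 2C_1e^(-4t) + 2C_2te^(-4t) + 3C_2e^(-4t)

Coefficient matrix A = [[-2, 1], [-4, -6]].
Characteristic polynomial det(A - λI) = λ^2 + 8λ + 16 = 0.
Single eigenvalue λ = -4 with algebraic multiplicity 2.
Eigenvector v = (-1,2); generalized eigenvector w with (A-λI)w=v is (-2,3).
General solution: e^(-4t)[C_1·v + C_2·(t·v + w)].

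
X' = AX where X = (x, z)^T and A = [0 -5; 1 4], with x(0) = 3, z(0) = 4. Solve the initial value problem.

Coefficient matrix A = [[0, -5], [1, 4]].
Characteristic polynomial det(A - λI) = λ^2 - 4λ + 5 = 0.
Eigenvalues λ = 2 ± i (complex conjugate pair).
For λ=2+i: an eigenvector is (-2,1) - i(-1,0) = (-2 + i, 1).
A real fundamental pair from Re and Im of e^((2+i)t)v: X_1 = e^(2t)(cos(t)·(-2,1) + sin(t)·(-1,0)), X_2 = e^(2t)(sin(t)·(-2,1) - cos(t)·(-1,0)).
General solution: K_1X_1 + K_2X_2.
Applying x(0)=3, z(0)=4 gives K_1=4, K_2=11.

x(t) = -26e^(2t)sin(t) + 3e^(2t)cos(t), z(t) = 11e^(2t)sin(t) + 4e^(2t)cos(t)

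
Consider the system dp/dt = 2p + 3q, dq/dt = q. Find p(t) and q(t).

p(t) = -3K_1e^(t) + K_2e^(2t), q(t) = K_1e^(t)

Coefficient matrix A = [[2, 3], [0, 1]].
Characteristic polynomial det(A - λI) = λ^2 - 3λ + 2 = 0.
Eigenvalues λ = 1, 2.
For λ=1: (A-λI) row 1 is [1, 3], so an eigenvector is (-3, 1).
For λ=2: (A-λI) row 1 is [0, 3], so an eigenvector is (1, 0).
General solution: K_1e^(t)(-3,1) + K_2e^(2t)(1,0).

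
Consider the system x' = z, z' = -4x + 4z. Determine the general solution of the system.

x(t) = -K_1e^(2t) - K_2te^(2t) + 2K_2e^(2t), z(t) = -2K_1e^(2t) - 2K_2te^(2t) + 3K_2e^(2t)

Coefficient matrix A = [[0, 1], [-4, 4]].
Characteristic polynomial det(A - λI) = λ^2 - 4λ + 4 = 0.
Single eigenvalue λ = 2 with algebraic multiplicity 2.
Eigenvector v = (-1,-2); generalized eigenvector w with (A-λI)w=v is (2,3).
General solution: e^(2t)[K_1·v + K_2·(t·v + w)].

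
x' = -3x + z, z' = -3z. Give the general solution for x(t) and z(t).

x(t) = C_1e^(-3t) + C_2te^(-3t) - C_2e^(-3t), z(t) = C_2e^(-3t)

Coefficient matrix A = [[-3, 1], [0, -3]].
Characteristic polynomial det(A - λI) = λ^2 + 6λ + 9 = 0.
Single eigenvalue λ = -3 with algebraic multiplicity 2.
Eigenvector v = (1,0); generalized eigenvector w with (A-λI)w=v is (-1,1).
General solution: e^(-3t)[C_1·v + C_2·(t·v + w)].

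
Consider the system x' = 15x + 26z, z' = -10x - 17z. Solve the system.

x(t) = -2C_1e^(-t)sin(2t) + 3C_1e^(-t)cos(2t) + 3C_2e^(-t)sin(2t) + 2C_2e^(-t)cos(2t), z(t) = C_1e^(-t)sin(2t) - 2C_1e^(-t)cos(2t) - 2C_2e^(-t)sin(2t) - C_2e^(-t)cos(2t)

Coefficient matrix A = [[15, 26], [-10, -17]].
Characteristic polynomial det(A - λI) = λ^2 + 2λ + 5 = 0.
Eigenvalues λ = -1 ± 2i (complex conjugate pair).
For λ=-1+2i: an eigenvector is (3,-2) - i(-2,1) = (3 + 2i, -2 - i).
A real fundamental pair from Re and Im of e^((-1+2i)t)v: X_1 = e^(-t)(cos(2t)·(3,-2) + sin(2t)·(-2,1)), X_2 = e^(-t)(sin(2t)·(3,-2) - cos(2t)·(-2,1)).
General solution: C_1X_1 + C_2X_2.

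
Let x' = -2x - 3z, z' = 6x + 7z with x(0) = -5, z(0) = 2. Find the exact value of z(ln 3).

-462

A = [[-2,-3],[6,7]]; eigenvalues λ = 1, 4.
Eigenvectors: (-1,1) for λ=1, (-1,2) for λ=4.
From the initial condition, c_1 = 8, c_2 = -3.
z(ln 3) = (8)(3^1)(1) + (-3)(3^4)(2) = -462.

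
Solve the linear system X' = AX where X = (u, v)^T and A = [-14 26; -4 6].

Coefficient matrix A = [[-14, 26], [-4, 6]].
Characteristic polynomial det(A - λI) = λ^2 + 8λ + 20 = 0.
Eigenvalues λ = -4 ± 2i (complex conjugate pair).
For λ=-4+2i: an eigenvector is (-2,-1) - i(-3,-1) = (-2 + 3i, -1 + i).
A real fundamental pair from Re and Im of e^((-4+2i)t)v: X_1 = e^(-4t)(cos(2t)·(-2,-1) + sin(2t)·(-3,-1)), X_2 = e^(-4t)(sin(2t)·(-2,-1) - cos(2t)·(-3,-1)).
General solution: c_1X_1 + c_2X_2.

u(t) = -3c_1e^(-4t)sin(2t) - 2c_1e^(-4t)cos(2t) - 2c_2e^(-4t)sin(2t) + 3c_2e^(-4t)cos(2t), v(t) = -c_1e^(-4t)sin(2t) - c_1e^(-4t)cos(2t) - c_2e^(-4t)sin(2t) + c_2e^(-4t)cos(2t)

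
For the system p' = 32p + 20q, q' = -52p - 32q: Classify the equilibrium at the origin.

center

A = [[32,20],[-52,-32]]; det(A-λI) = λ^2 + 16.
λ = 0 ± 4i: zero real part.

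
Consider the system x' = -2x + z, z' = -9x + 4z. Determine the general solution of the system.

x(t) = K_1e^(t) + K_2te^(t), z(t) = 3K_1e^(t) + 3K_2te^(t) + K_2e^(t)

Coefficient matrix A = [[-2, 1], [-9, 4]].
Characteristic polynomial det(A - λI) = λ^2 - 2λ + 1 = 0.
Single eigenvalue λ = 1 with algebraic multiplicity 2.
Eigenvector v = (1,3); generalized eigenvector w with (A-λI)w=v is (0,1).
General solution: e^(t)[K_1·v + K_2·(t·v + w)].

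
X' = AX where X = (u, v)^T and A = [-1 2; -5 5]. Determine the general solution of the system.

Coefficient matrix A = [[-1, 2], [-5, 5]].
Characteristic polynomial det(A - λI) = λ^2 - 4λ + 5 = 0.
Eigenvalues λ = 2 ± i (complex conjugate pair).
For λ=2+i: an eigenvector is (1,1) - i(-1,-2) = (1 + i, 1 + 2i).
A real fundamental pair from Re and Im of e^((2+i)t)v: X_1 = e^(2t)(cos(t)·(1,1) + sin(t)·(-1,-2)), X_2 = e^(2t)(sin(t)·(1,1) - cos(t)·(-1,-2)).
General solution: c_1X_1 + c_2X_2.

u(t) = -c_1e^(2t)sin(t) + c_1e^(2t)cos(t) + c_2e^(2t)sin(t) + c_2e^(2t)cos(t), v(t) = -2c_1e^(2t)sin(t) + c_1e^(2t)cos(t) + c_2e^(2t)sin(t) + 2c_2e^(2t)cos(t)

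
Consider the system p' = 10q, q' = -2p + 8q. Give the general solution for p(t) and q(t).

p(t) = C_1e^(4t)sin(2t) + 2C_1e^(4t)cos(2t) + 2C_2e^(4t)sin(2t) - C_2e^(4t)cos(2t), q(t) = C_1e^(4t)cos(2t) + C_2e^(4t)sin(2t)

Coefficient matrix A = [[0, 10], [-2, 8]].
Characteristic polynomial det(A - λI) = λ^2 - 8λ + 20 = 0.
Eigenvalues λ = 4 ± 2i (complex conjugate pair).
For λ=4+2i: an eigenvector is (2,1) - i(1,0) = (2 - i, 1).
A real fundamental pair from Re and Im of e^((4+2i)t)v: X_1 = e^(4t)(cos(2t)·(2,1) + sin(2t)·(1,0)), X_2 = e^(4t)(sin(2t)·(2,1) - cos(2t)·(1,0)).
General solution: C_1X_1 + C_2X_2.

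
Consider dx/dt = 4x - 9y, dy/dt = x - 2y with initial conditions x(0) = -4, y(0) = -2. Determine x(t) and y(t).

x(t) = 6te^(t) - 4e^(t), y(t) = 2te^(t) - 2e^(t)

Coefficient matrix A = [[4, -9], [1, -2]].
Characteristic polynomial det(A - λI) = λ^2 - 2λ + 1 = 0.
Single eigenvalue λ = 1 with algebraic multiplicity 2.
Eigenvector v = (-3,-1); generalized eigenvector w with (A-λI)w=v is (-1,0).
General solution: e^(t)[c_1·v + c_2·(t·v + w)].
Applying x(0)=-4, y(0)=-2 gives c_1=2, c_2=-2.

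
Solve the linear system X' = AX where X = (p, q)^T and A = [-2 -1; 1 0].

p(t) = c_1e^(-t) + c_2te^(-t) - c_2e^(-t), q(t) = -c_1e^(-t) - c_2te^(-t)

Coefficient matrix A = [[-2, -1], [1, 0]].
Characteristic polynomial det(A - λI) = λ^2 + 2λ + 1 = 0.
Single eigenvalue λ = -1 with algebraic multiplicity 2.
Eigenvector v = (1,-1); generalized eigenvector w with (A-λI)w=v is (-1,0).
General solution: e^(-t)[c_1·v + c_2·(t·v + w)].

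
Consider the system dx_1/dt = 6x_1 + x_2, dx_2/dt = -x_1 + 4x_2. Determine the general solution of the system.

Coefficient matrix A = [[6, 1], [-1, 4]].
Characteristic polynomial det(A - λI) = λ^2 - 10λ + 25 = 0.
Single eigenvalue λ = 5 with algebraic multiplicity 2.
Eigenvector v = (-1,1); generalized eigenvector w with (A-λI)w=v is (-3,2).
General solution: e^(5t)[c_1·v + c_2·(t·v + w)].

x_1(t) = -c_1e^(5t) - c_2te^(5t) - 3c_2e^(5t), x_2(t) = c_1e^(5t) + c_2te^(5t) + 2c_2e^(5t)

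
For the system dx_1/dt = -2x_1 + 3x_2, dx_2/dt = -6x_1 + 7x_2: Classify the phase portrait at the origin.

A = [[-2,3],[-6,7]]; det(A-λI) = λ^2 - 5λ + 4.
λ = 4, 1: both positive.

unstable node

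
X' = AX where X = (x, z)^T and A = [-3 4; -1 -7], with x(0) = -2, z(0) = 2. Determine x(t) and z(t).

x(t) = 4te^(-5t) - 2e^(-5t), z(t) = -2te^(-5t) + 2e^(-5t)

Coefficient matrix A = [[-3, 4], [-1, -7]].
Characteristic polynomial det(A - λI) = λ^2 + 10λ + 25 = 0.
Single eigenvalue λ = -5 with algebraic multiplicity 2.
Eigenvector v = (-2,1); generalized eigenvector w with (A-λI)w=v is (-1,0).
General solution: e^(-5t)[c_1·v + c_2·(t·v + w)].
Applying x(0)=-2, z(0)=2 gives c_1=2, c_2=-2.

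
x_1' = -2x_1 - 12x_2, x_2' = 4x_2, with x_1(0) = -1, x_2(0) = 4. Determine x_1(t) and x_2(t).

Coefficient matrix A = [[-2, -12], [0, 4]].
Characteristic polynomial det(A - λI) = λ^2 - 2λ - 8 = 0.
Eigenvalues λ = 4, -2.
For λ=4: (A-λI) row 1 is [-6, -12], so an eigenvector is (-2, 1).
For λ=-2: (A-λI) row 1 is [0, -12], so an eigenvector is (1, 0).
General solution: K_1e^(4t)(-2,1) + K_2e^(-2t)(1,0).
Applying x_1(0)=-1, x_2(0)=4 gives K_1=4, K_2=7.

x_1(t) = -8e^(4t) + 7e^(-2t), x_2(t) = 4e^(4t)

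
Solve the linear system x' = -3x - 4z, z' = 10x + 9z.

Coefficient matrix A = [[-3, -4], [10, 9]].
Characteristic polynomial det(A - λI) = λ^2 - 6λ + 13 = 0.
Eigenvalues λ = 3 ± 2i (complex conjugate pair).
For λ=3+2i: an eigenvector is (-1,2) - i(-1,1) = (-1 + i, 2 - i).
A real fundamental pair from Re and Im of e^((3+2i)t)v: X_1 = e^(3t)(cos(2t)·(-1,2) + sin(2t)·(-1,1)), X_2 = e^(3t)(sin(2t)·(-1,2) - cos(2t)·(-1,1)).
General solution: c_1X_1 + c_2X_2.

x(t) = -c_1e^(3t)sin(2t) - c_1e^(3t)cos(2t) - c_2e^(3t)sin(2t) + c_2e^(3t)cos(2t), z(t) = c_1e^(3t)sin(2t) + 2c_1e^(3t)cos(2t) + 2c_2e^(3t)sin(2t) - c_2e^(3t)cos(2t)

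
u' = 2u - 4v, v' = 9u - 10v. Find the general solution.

Coefficient matrix A = [[2, -4], [9, -10]].
Characteristic polynomial det(A - λI) = λ^2 + 8λ + 16 = 0.
Single eigenvalue λ = -4 with algebraic multiplicity 2.
Eigenvector v = (2,3); generalized eigenvector w with (A-λI)w=v is (-1,-2).
General solution: e^(-4t)[C_1·v + C_2·(t·v + w)].

u(t) = 2C_1e^(-4t) + 2C_2te^(-4t) - C_2e^(-4t), v(t) = 3C_1e^(-4t) + 3C_2te^(-4t) - 2C_2e^(-4t)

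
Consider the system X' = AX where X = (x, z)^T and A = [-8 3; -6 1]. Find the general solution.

Coefficient matrix A = [[-8, 3], [-6, 1]].
Characteristic polynomial det(A - λI) = λ^2 + 7λ + 10 = 0.
Eigenvalues λ = -5, -2.
For λ=-5: (A-λI) row 1 is [-3, 3], so an eigenvector is (1, 1).
For λ=-2: (A-λI) row 1 is [-6, 3], so an eigenvector is (-1, -2).
General solution: K_1e^(-5t)(1,1) + K_2e^(-2t)(-1,-2).

x(t) = K_1e^(-5t) - K_2e^(-2t), z(t) = K_1e^(-5t) - 2K_2e^(-2t)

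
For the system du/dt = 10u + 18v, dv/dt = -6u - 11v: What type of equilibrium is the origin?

saddle

A = [[10,18],[-6,-11]]; det(A-λI) = λ^2 + λ - 2.
λ = -2, 1: opposite signs.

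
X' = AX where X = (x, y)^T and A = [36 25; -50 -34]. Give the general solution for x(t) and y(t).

x(t) = 2c_1e^(t)sin(5t) + c_1e^(t)cos(5t) + c_2e^(t)sin(5t) - 2c_2e^(t)cos(5t), y(t) = -3c_1e^(t)sin(5t) - c_1e^(t)cos(5t) - c_2e^(t)sin(5t) + 3c_2e^(t)cos(5t)

Coefficient matrix A = [[36, 25], [-50, -34]].
Characteristic polynomial det(A - λI) = λ^2 - 2λ + 26 = 0.
Eigenvalues λ = 1 ± 5i (complex conjugate pair).
For λ=1+5i: an eigenvector is (1,-1) - i(2,-3) = (1 - 2i, -1 + 3i).
A real fundamental pair from Re and Im of e^((1+5i)t)v: X_1 = e^(t)(cos(5t)·(1,-1) + sin(5t)·(2,-3)), X_2 = e^(t)(sin(5t)·(1,-1) - cos(5t)·(2,-3)).
General solution: c_1X_1 + c_2X_2.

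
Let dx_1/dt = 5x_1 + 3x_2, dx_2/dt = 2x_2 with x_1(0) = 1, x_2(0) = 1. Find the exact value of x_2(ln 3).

A = [[5,3],[0,2]]; eigenvalues λ = 2, 5.
Eigenvectors: (-1,1) for λ=2, (-1,0) for λ=5.
From the initial condition, c_1 = 1, c_2 = -2.
x_2(ln 3) = (1)(3^2)(1) + (-2)(3^5)(0) = 9.

9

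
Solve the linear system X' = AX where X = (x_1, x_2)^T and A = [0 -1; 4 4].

x_1(t) = -c_1e^(2t) - c_2te^(2t) - c_2e^(2t), x_2(t) = 2c_1e^(2t) + 2c_2te^(2t) + 3c_2e^(2t)

Coefficient matrix A = [[0, -1], [4, 4]].
Characteristic polynomial det(A - λI) = λ^2 - 4λ + 4 = 0.
Single eigenvalue λ = 2 with algebraic multiplicity 2.
Eigenvector v = (-1,2); generalized eigenvector w with (A-λI)w=v is (-1,3).
General solution: e^(2t)[c_1·v + c_2·(t·v + w)].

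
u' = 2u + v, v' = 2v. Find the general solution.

u(t) = -c_1e^(2t) - c_2te^(2t) + 3c_2e^(2t), v(t) = -c_2e^(2t)

Coefficient matrix A = [[2, 1], [0, 2]].
Characteristic polynomial det(A - λI) = λ^2 - 4λ + 4 = 0.
Single eigenvalue λ = 2 with algebraic multiplicity 2.
Eigenvector v = (-1,0); generalized eigenvector w with (A-λI)w=v is (3,-1).
General solution: e^(2t)[c_1·v + c_2·(t·v + w)].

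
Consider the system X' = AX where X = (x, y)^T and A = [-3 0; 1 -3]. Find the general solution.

Coefficient matrix A = [[-3, 0], [1, -3]].
Characteristic polynomial det(A - λI) = λ^2 + 6λ + 9 = 0.
Single eigenvalue λ = -3 with algebraic multiplicity 2.
Eigenvector v = (0,-1); generalized eigenvector w with (A-λI)w=v is (-1,1).
General solution: e^(-3t)[K_1·v + K_2·(t·v + w)].

x(t) = -K_2e^(-3t), y(t) = -K_1e^(-3t) - K_2te^(-3t) + K_2e^(-3t)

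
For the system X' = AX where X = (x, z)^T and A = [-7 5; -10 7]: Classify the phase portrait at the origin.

A = [[-7,5],[-10,7]]; det(A-λI) = λ^2 + 1.
λ = 0 ± i: zero real part.

center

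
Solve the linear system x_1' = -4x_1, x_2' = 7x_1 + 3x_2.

Coefficient matrix A = [[-4, 0], [7, 3]].
Characteristic polynomial det(A - λI) = λ^2 + λ - 12 = 0.
Eigenvalues λ = 3, -4.
For λ=3: (A-λI) row 1 is [-7, 0], so an eigenvector is (0, 1).
For λ=-4: (A-λI) row 2 is [7, 7], so an eigenvector is (-1, 1).
General solution: c_1e^(3t)(0,1) + c_2e^(-4t)(-1,1).

x_1(t) = -c_2e^(-4t), x_2(t) = c_1e^(3t) + c_2e^(-4t)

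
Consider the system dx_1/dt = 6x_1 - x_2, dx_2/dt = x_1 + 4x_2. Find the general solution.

x_1(t) = C_1e^(5t) + C_2te^(5t) + 3C_2e^(5t), x_2(t) = C_1e^(5t) + C_2te^(5t) + 2C_2e^(5t)

Coefficient matrix A = [[6, -1], [1, 4]].
Characteristic polynomial det(A - λI) = λ^2 - 10λ + 25 = 0.
Single eigenvalue λ = 5 with algebraic multiplicity 2.
Eigenvector v = (1,1); generalized eigenvector w with (A-λI)w=v is (3,2).
General solution: e^(5t)[C_1·v + C_2·(t·v + w)].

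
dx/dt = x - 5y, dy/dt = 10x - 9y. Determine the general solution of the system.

x(t) = c_1e^(-4t)sin(5t) - c_2e^(-4t)cos(5t), y(t) = c_1e^(-4t)sin(5t) - c_1e^(-4t)cos(5t) - c_2e^(-4t)sin(5t) - c_2e^(-4t)cos(5t)

Coefficient matrix A = [[1, -5], [10, -9]].
Characteristic polynomial det(A - λI) = λ^2 + 8λ + 41 = 0.
Eigenvalues λ = -4 ± 5i (complex conjugate pair).
For λ=-4+5i: an eigenvector is (0,-1) - i(1,1) = (0 - i, -1 - i).
A real fundamental pair from Re and Im of e^((-4+5i)t)v: X_1 = e^(-4t)(cos(5t)·(0,-1) + sin(5t)·(1,1)), X_2 = e^(-4t)(sin(5t)·(0,-1) - cos(5t)·(1,1)).
General solution: c_1X_1 + c_2X_2.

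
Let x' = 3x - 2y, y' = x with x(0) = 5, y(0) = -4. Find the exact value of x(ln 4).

A = [[3,-2],[1,0]]; eigenvalues λ = 1, 2.
Eigenvectors: (-1,-1) for λ=1, (-2,-1) for λ=2.
From the initial condition, c_1 = 13, c_2 = -9.
x(ln 4) = (13)(4^1)(-1) + (-9)(4^2)(-2) = 236.

236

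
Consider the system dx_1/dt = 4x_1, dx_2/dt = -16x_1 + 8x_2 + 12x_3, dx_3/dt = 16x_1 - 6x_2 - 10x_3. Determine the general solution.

Coefficient matrix A = [[4, 0, 0], [-16, 8, 12], [16, -6, -10]].
det(A - λI) = 0 gives eigenvalues λ = -4, 2, 4.
For λ=-4: eigenvector (0,-1,1).
For λ=2: eigenvector (0,2,-1).
For λ=4: eigenvector (1,-2,2).
General solution: K_1e^(-4t)(0,-1,1) + K_2e^(2t)(0,2,-1) + K_3e^(4t)(1,-2,2).

x_1(t) = K_3e^(4t), x_2(t) = -K_1e^(-4t) + 2K_2e^(2t) - 2K_3e^(4t), x_3(t) = K_1e^(-4t) - K_2e^(2t) + 2K_3e^(4t)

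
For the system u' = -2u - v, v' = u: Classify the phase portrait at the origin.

stable improper node

A = [[-2,-1],[1,0]]; det(A-λI) = λ^2 + 2λ + 1.
repeated λ = -1 with a single eigenvector.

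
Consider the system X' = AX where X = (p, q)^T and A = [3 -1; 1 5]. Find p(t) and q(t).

p(t) = C_1e^(4t) + C_2te^(4t), q(t) = -C_1e^(4t) - C_2te^(4t) - C_2e^(4t)

Coefficient matrix A = [[3, -1], [1, 5]].
Characteristic polynomial det(A - λI) = λ^2 - 8λ + 16 = 0.
Single eigenvalue λ = 4 with algebraic multiplicity 2.
Eigenvector v = (1,-1); generalized eigenvector w with (A-λI)w=v is (0,-1).
General solution: e^(4t)[C_1·v + C_2·(t·v + w)].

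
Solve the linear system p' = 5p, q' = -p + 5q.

Coefficient matrix A = [[5, 0], [-1, 5]].
Characteristic polynomial det(A - λI) = λ^2 - 10λ + 25 = 0.
Single eigenvalue λ = 5 with algebraic multiplicity 2.
Eigenvector v = (0,1); generalized eigenvector w with (A-λI)w=v is (-1,0).
General solution: e^(5t)[K_1·v + K_2·(t·v + w)].

p(t) = -K_2e^(5t), q(t) = K_1e^(5t) + K_2te^(5t)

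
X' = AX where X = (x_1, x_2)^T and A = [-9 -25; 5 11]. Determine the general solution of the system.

Coefficient matrix A = [[-9, -25], [5, 11]].
Characteristic polynomial det(A - λI) = λ^2 - 2λ + 26 = 0.
Eigenvalues λ = 1 ± 5i (complex conjugate pair).
For λ=1+5i: an eigenvector is (1,0) - i(-2,1) = (1 + 2i, 0 - i).
A real fundamental pair from Re and Im of e^((1+5i)t)v: X_1 = e^(t)(cos(5t)·(1,0) + sin(5t)·(-2,1)), X_2 = e^(t)(sin(5t)·(1,0) - cos(5t)·(-2,1)).
General solution: c_1X_1 + c_2X_2.

x_1(t) = -2c_1e^(t)sin(5t) + c_1e^(t)cos(5t) + c_2e^(t)sin(5t) + 2c_2e^(t)cos(5t), x_2(t) = c_1e^(t)sin(5t) - c_2e^(t)cos(5t)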